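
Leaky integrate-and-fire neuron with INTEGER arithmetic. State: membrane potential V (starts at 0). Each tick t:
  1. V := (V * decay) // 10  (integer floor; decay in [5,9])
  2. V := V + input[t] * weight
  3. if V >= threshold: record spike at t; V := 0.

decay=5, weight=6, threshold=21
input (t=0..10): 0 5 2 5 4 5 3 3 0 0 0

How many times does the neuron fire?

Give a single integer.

t=0: input=0 -> V=0
t=1: input=5 -> V=0 FIRE
t=2: input=2 -> V=12
t=3: input=5 -> V=0 FIRE
t=4: input=4 -> V=0 FIRE
t=5: input=5 -> V=0 FIRE
t=6: input=3 -> V=18
t=7: input=3 -> V=0 FIRE
t=8: input=0 -> V=0
t=9: input=0 -> V=0
t=10: input=0 -> V=0

Answer: 5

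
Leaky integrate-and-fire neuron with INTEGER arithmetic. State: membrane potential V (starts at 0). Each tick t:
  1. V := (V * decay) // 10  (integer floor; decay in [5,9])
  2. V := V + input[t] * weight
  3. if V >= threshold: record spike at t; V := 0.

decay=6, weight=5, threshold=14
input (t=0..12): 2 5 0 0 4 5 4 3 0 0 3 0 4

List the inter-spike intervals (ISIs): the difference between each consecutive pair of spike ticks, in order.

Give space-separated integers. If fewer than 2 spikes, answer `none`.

t=0: input=2 -> V=10
t=1: input=5 -> V=0 FIRE
t=2: input=0 -> V=0
t=3: input=0 -> V=0
t=4: input=4 -> V=0 FIRE
t=5: input=5 -> V=0 FIRE
t=6: input=4 -> V=0 FIRE
t=7: input=3 -> V=0 FIRE
t=8: input=0 -> V=0
t=9: input=0 -> V=0
t=10: input=3 -> V=0 FIRE
t=11: input=0 -> V=0
t=12: input=4 -> V=0 FIRE

Answer: 3 1 1 1 3 2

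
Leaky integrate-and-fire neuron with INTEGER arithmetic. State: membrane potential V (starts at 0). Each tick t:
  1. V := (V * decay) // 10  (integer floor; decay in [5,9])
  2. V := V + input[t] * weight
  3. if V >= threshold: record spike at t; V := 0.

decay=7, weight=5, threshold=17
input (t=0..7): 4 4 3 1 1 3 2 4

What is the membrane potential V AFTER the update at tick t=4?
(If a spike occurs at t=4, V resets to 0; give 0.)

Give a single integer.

t=0: input=4 -> V=0 FIRE
t=1: input=4 -> V=0 FIRE
t=2: input=3 -> V=15
t=3: input=1 -> V=15
t=4: input=1 -> V=15
t=5: input=3 -> V=0 FIRE
t=6: input=2 -> V=10
t=7: input=4 -> V=0 FIRE

Answer: 15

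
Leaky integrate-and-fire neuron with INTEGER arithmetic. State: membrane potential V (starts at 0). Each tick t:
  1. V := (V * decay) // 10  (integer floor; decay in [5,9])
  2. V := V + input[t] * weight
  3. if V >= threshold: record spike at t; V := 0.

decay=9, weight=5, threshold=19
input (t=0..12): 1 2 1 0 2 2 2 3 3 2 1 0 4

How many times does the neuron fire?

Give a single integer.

Answer: 4

Derivation:
t=0: input=1 -> V=5
t=1: input=2 -> V=14
t=2: input=1 -> V=17
t=3: input=0 -> V=15
t=4: input=2 -> V=0 FIRE
t=5: input=2 -> V=10
t=6: input=2 -> V=0 FIRE
t=7: input=3 -> V=15
t=8: input=3 -> V=0 FIRE
t=9: input=2 -> V=10
t=10: input=1 -> V=14
t=11: input=0 -> V=12
t=12: input=4 -> V=0 FIRE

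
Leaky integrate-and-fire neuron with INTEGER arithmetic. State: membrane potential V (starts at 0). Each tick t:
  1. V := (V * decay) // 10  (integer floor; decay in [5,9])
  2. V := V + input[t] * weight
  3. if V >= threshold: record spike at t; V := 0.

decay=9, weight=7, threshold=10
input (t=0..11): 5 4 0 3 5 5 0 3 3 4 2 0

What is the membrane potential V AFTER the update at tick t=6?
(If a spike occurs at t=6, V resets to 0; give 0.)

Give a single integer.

Answer: 0

Derivation:
t=0: input=5 -> V=0 FIRE
t=1: input=4 -> V=0 FIRE
t=2: input=0 -> V=0
t=3: input=3 -> V=0 FIRE
t=4: input=5 -> V=0 FIRE
t=5: input=5 -> V=0 FIRE
t=6: input=0 -> V=0
t=7: input=3 -> V=0 FIRE
t=8: input=3 -> V=0 FIRE
t=9: input=4 -> V=0 FIRE
t=10: input=2 -> V=0 FIRE
t=11: input=0 -> V=0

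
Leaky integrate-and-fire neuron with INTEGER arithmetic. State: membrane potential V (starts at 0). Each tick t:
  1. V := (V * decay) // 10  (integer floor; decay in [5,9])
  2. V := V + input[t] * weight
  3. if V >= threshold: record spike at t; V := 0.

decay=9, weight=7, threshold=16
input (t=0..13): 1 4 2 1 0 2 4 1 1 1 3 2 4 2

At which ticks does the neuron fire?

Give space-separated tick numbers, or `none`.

Answer: 1 3 6 9 10 12

Derivation:
t=0: input=1 -> V=7
t=1: input=4 -> V=0 FIRE
t=2: input=2 -> V=14
t=3: input=1 -> V=0 FIRE
t=4: input=0 -> V=0
t=5: input=2 -> V=14
t=6: input=4 -> V=0 FIRE
t=7: input=1 -> V=7
t=8: input=1 -> V=13
t=9: input=1 -> V=0 FIRE
t=10: input=3 -> V=0 FIRE
t=11: input=2 -> V=14
t=12: input=4 -> V=0 FIRE
t=13: input=2 -> V=14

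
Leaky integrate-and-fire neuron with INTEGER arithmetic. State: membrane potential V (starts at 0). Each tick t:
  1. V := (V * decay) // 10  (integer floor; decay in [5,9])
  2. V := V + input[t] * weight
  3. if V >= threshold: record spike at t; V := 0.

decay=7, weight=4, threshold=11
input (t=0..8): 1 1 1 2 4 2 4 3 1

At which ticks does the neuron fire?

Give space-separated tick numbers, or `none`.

t=0: input=1 -> V=4
t=1: input=1 -> V=6
t=2: input=1 -> V=8
t=3: input=2 -> V=0 FIRE
t=4: input=4 -> V=0 FIRE
t=5: input=2 -> V=8
t=6: input=4 -> V=0 FIRE
t=7: input=3 -> V=0 FIRE
t=8: input=1 -> V=4

Answer: 3 4 6 7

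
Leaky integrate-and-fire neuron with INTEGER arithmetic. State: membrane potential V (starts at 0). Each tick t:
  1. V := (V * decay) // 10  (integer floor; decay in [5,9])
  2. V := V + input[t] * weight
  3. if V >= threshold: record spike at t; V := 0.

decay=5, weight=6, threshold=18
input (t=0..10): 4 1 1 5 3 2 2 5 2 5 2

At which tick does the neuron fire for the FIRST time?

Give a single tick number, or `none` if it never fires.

Answer: 0

Derivation:
t=0: input=4 -> V=0 FIRE
t=1: input=1 -> V=6
t=2: input=1 -> V=9
t=3: input=5 -> V=0 FIRE
t=4: input=3 -> V=0 FIRE
t=5: input=2 -> V=12
t=6: input=2 -> V=0 FIRE
t=7: input=5 -> V=0 FIRE
t=8: input=2 -> V=12
t=9: input=5 -> V=0 FIRE
t=10: input=2 -> V=12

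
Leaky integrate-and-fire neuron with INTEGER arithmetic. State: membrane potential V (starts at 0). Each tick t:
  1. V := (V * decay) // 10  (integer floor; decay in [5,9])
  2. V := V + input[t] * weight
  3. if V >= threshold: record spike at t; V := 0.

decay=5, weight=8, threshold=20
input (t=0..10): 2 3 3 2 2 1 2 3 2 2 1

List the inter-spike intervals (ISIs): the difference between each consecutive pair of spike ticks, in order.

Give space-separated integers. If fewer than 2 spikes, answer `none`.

t=0: input=2 -> V=16
t=1: input=3 -> V=0 FIRE
t=2: input=3 -> V=0 FIRE
t=3: input=2 -> V=16
t=4: input=2 -> V=0 FIRE
t=5: input=1 -> V=8
t=6: input=2 -> V=0 FIRE
t=7: input=3 -> V=0 FIRE
t=8: input=2 -> V=16
t=9: input=2 -> V=0 FIRE
t=10: input=1 -> V=8

Answer: 1 2 2 1 2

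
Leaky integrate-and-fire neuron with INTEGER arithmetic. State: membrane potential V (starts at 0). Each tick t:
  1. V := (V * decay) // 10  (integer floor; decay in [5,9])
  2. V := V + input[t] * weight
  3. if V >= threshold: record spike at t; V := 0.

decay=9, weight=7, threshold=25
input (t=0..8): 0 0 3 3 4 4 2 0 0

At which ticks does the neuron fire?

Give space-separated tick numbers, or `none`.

Answer: 3 4 5

Derivation:
t=0: input=0 -> V=0
t=1: input=0 -> V=0
t=2: input=3 -> V=21
t=3: input=3 -> V=0 FIRE
t=4: input=4 -> V=0 FIRE
t=5: input=4 -> V=0 FIRE
t=6: input=2 -> V=14
t=7: input=0 -> V=12
t=8: input=0 -> V=10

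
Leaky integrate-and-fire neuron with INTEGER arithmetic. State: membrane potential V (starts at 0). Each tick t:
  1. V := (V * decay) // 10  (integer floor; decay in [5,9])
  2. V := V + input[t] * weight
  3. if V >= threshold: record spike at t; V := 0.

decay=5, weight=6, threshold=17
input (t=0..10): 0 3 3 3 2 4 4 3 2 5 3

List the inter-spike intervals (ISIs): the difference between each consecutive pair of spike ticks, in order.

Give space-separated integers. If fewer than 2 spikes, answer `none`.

Answer: 1 1 2 1 1 2 1

Derivation:
t=0: input=0 -> V=0
t=1: input=3 -> V=0 FIRE
t=2: input=3 -> V=0 FIRE
t=3: input=3 -> V=0 FIRE
t=4: input=2 -> V=12
t=5: input=4 -> V=0 FIRE
t=6: input=4 -> V=0 FIRE
t=7: input=3 -> V=0 FIRE
t=8: input=2 -> V=12
t=9: input=5 -> V=0 FIRE
t=10: input=3 -> V=0 FIRE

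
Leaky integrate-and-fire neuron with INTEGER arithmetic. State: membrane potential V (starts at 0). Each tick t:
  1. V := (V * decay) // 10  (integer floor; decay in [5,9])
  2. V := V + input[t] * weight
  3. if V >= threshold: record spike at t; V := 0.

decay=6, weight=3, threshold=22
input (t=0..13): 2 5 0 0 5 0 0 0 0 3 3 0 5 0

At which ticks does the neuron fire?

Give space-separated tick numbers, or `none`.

Answer: none

Derivation:
t=0: input=2 -> V=6
t=1: input=5 -> V=18
t=2: input=0 -> V=10
t=3: input=0 -> V=6
t=4: input=5 -> V=18
t=5: input=0 -> V=10
t=6: input=0 -> V=6
t=7: input=0 -> V=3
t=8: input=0 -> V=1
t=9: input=3 -> V=9
t=10: input=3 -> V=14
t=11: input=0 -> V=8
t=12: input=5 -> V=19
t=13: input=0 -> V=11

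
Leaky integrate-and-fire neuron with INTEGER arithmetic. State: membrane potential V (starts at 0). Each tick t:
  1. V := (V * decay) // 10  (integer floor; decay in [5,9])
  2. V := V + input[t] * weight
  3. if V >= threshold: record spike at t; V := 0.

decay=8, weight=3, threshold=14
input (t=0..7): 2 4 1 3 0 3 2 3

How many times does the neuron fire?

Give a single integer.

t=0: input=2 -> V=6
t=1: input=4 -> V=0 FIRE
t=2: input=1 -> V=3
t=3: input=3 -> V=11
t=4: input=0 -> V=8
t=5: input=3 -> V=0 FIRE
t=6: input=2 -> V=6
t=7: input=3 -> V=13

Answer: 2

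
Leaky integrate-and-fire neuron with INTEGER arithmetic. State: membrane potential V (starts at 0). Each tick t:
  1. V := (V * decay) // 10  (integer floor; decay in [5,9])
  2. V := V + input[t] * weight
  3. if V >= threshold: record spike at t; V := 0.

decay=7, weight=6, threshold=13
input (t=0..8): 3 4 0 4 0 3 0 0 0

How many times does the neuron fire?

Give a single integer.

t=0: input=3 -> V=0 FIRE
t=1: input=4 -> V=0 FIRE
t=2: input=0 -> V=0
t=3: input=4 -> V=0 FIRE
t=4: input=0 -> V=0
t=5: input=3 -> V=0 FIRE
t=6: input=0 -> V=0
t=7: input=0 -> V=0
t=8: input=0 -> V=0

Answer: 4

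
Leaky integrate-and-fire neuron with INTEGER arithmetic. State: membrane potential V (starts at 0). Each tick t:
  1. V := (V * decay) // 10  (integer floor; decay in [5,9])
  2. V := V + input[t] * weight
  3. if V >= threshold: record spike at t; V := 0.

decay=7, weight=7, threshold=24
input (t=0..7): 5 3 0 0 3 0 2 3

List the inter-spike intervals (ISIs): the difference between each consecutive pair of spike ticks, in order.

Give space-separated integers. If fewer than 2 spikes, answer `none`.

Answer: 4 3

Derivation:
t=0: input=5 -> V=0 FIRE
t=1: input=3 -> V=21
t=2: input=0 -> V=14
t=3: input=0 -> V=9
t=4: input=3 -> V=0 FIRE
t=5: input=0 -> V=0
t=6: input=2 -> V=14
t=7: input=3 -> V=0 FIRE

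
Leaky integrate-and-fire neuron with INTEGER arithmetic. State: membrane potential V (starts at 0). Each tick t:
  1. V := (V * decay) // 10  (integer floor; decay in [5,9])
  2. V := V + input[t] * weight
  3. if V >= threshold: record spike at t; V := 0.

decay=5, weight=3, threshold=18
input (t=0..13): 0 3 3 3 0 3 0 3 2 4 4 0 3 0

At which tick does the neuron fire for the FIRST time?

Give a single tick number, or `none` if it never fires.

Answer: 9

Derivation:
t=0: input=0 -> V=0
t=1: input=3 -> V=9
t=2: input=3 -> V=13
t=3: input=3 -> V=15
t=4: input=0 -> V=7
t=5: input=3 -> V=12
t=6: input=0 -> V=6
t=7: input=3 -> V=12
t=8: input=2 -> V=12
t=9: input=4 -> V=0 FIRE
t=10: input=4 -> V=12
t=11: input=0 -> V=6
t=12: input=3 -> V=12
t=13: input=0 -> V=6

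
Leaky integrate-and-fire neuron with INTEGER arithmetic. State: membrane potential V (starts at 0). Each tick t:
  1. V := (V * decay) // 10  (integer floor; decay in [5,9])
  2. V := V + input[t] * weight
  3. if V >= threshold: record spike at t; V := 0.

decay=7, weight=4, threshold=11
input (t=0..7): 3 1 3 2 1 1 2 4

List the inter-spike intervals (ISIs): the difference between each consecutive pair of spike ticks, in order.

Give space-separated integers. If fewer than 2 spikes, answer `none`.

t=0: input=3 -> V=0 FIRE
t=1: input=1 -> V=4
t=2: input=3 -> V=0 FIRE
t=3: input=2 -> V=8
t=4: input=1 -> V=9
t=5: input=1 -> V=10
t=6: input=2 -> V=0 FIRE
t=7: input=4 -> V=0 FIRE

Answer: 2 4 1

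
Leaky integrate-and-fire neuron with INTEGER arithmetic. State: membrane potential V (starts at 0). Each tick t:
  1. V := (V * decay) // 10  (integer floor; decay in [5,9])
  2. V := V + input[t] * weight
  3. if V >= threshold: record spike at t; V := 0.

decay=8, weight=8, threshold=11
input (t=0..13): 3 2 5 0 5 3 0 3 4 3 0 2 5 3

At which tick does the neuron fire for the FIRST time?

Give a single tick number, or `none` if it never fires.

t=0: input=3 -> V=0 FIRE
t=1: input=2 -> V=0 FIRE
t=2: input=5 -> V=0 FIRE
t=3: input=0 -> V=0
t=4: input=5 -> V=0 FIRE
t=5: input=3 -> V=0 FIRE
t=6: input=0 -> V=0
t=7: input=3 -> V=0 FIRE
t=8: input=4 -> V=0 FIRE
t=9: input=3 -> V=0 FIRE
t=10: input=0 -> V=0
t=11: input=2 -> V=0 FIRE
t=12: input=5 -> V=0 FIRE
t=13: input=3 -> V=0 FIRE

Answer: 0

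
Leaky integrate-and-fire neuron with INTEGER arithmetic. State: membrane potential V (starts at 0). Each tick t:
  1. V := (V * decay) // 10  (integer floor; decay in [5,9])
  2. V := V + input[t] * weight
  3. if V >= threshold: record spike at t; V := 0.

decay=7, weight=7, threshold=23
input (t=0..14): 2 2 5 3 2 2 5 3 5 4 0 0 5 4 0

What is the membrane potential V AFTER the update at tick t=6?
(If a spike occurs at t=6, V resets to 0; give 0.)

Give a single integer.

t=0: input=2 -> V=14
t=1: input=2 -> V=0 FIRE
t=2: input=5 -> V=0 FIRE
t=3: input=3 -> V=21
t=4: input=2 -> V=0 FIRE
t=5: input=2 -> V=14
t=6: input=5 -> V=0 FIRE
t=7: input=3 -> V=21
t=8: input=5 -> V=0 FIRE
t=9: input=4 -> V=0 FIRE
t=10: input=0 -> V=0
t=11: input=0 -> V=0
t=12: input=5 -> V=0 FIRE
t=13: input=4 -> V=0 FIRE
t=14: input=0 -> V=0

Answer: 0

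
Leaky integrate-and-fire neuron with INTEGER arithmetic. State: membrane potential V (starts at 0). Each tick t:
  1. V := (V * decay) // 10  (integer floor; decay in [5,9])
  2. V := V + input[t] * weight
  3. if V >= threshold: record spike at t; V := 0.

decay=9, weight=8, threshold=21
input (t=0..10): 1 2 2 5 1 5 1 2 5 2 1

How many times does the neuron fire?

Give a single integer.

t=0: input=1 -> V=8
t=1: input=2 -> V=0 FIRE
t=2: input=2 -> V=16
t=3: input=5 -> V=0 FIRE
t=4: input=1 -> V=8
t=5: input=5 -> V=0 FIRE
t=6: input=1 -> V=8
t=7: input=2 -> V=0 FIRE
t=8: input=5 -> V=0 FIRE
t=9: input=2 -> V=16
t=10: input=1 -> V=0 FIRE

Answer: 6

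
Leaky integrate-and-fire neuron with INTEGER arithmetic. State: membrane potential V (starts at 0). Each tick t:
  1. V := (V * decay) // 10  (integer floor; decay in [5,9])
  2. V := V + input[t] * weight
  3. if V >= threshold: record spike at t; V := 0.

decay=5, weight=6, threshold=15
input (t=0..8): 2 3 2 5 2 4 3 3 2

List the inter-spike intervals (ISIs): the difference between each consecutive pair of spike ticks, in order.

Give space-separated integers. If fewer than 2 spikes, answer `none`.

t=0: input=2 -> V=12
t=1: input=3 -> V=0 FIRE
t=2: input=2 -> V=12
t=3: input=5 -> V=0 FIRE
t=4: input=2 -> V=12
t=5: input=4 -> V=0 FIRE
t=6: input=3 -> V=0 FIRE
t=7: input=3 -> V=0 FIRE
t=8: input=2 -> V=12

Answer: 2 2 1 1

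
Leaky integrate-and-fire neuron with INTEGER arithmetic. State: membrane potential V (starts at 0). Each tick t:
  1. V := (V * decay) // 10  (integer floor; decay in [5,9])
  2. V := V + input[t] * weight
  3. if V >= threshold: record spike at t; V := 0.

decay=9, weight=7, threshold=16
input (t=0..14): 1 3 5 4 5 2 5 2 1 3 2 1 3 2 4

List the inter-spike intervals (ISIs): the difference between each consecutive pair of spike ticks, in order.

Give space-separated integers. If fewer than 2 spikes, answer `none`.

t=0: input=1 -> V=7
t=1: input=3 -> V=0 FIRE
t=2: input=5 -> V=0 FIRE
t=3: input=4 -> V=0 FIRE
t=4: input=5 -> V=0 FIRE
t=5: input=2 -> V=14
t=6: input=5 -> V=0 FIRE
t=7: input=2 -> V=14
t=8: input=1 -> V=0 FIRE
t=9: input=3 -> V=0 FIRE
t=10: input=2 -> V=14
t=11: input=1 -> V=0 FIRE
t=12: input=3 -> V=0 FIRE
t=13: input=2 -> V=14
t=14: input=4 -> V=0 FIRE

Answer: 1 1 1 2 2 1 2 1 2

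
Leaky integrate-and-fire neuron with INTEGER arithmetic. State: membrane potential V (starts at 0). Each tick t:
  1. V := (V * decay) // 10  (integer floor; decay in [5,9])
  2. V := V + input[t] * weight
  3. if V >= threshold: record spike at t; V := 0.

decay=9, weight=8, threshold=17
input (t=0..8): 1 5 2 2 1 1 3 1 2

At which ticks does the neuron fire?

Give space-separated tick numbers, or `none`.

t=0: input=1 -> V=8
t=1: input=5 -> V=0 FIRE
t=2: input=2 -> V=16
t=3: input=2 -> V=0 FIRE
t=4: input=1 -> V=8
t=5: input=1 -> V=15
t=6: input=3 -> V=0 FIRE
t=7: input=1 -> V=8
t=8: input=2 -> V=0 FIRE

Answer: 1 3 6 8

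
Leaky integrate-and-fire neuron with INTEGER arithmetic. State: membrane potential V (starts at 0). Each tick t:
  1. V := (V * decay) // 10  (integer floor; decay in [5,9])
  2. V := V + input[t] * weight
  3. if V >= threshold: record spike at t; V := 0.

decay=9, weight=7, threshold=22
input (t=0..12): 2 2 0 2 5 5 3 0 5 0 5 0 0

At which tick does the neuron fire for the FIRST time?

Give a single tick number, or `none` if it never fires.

t=0: input=2 -> V=14
t=1: input=2 -> V=0 FIRE
t=2: input=0 -> V=0
t=3: input=2 -> V=14
t=4: input=5 -> V=0 FIRE
t=5: input=5 -> V=0 FIRE
t=6: input=3 -> V=21
t=7: input=0 -> V=18
t=8: input=5 -> V=0 FIRE
t=9: input=0 -> V=0
t=10: input=5 -> V=0 FIRE
t=11: input=0 -> V=0
t=12: input=0 -> V=0

Answer: 1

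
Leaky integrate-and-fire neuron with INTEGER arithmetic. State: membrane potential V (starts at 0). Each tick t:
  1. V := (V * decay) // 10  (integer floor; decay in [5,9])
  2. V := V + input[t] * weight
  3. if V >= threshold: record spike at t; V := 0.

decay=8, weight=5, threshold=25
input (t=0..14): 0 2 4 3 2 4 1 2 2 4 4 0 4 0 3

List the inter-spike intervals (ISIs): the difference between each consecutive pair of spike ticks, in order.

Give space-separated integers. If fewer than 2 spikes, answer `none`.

t=0: input=0 -> V=0
t=1: input=2 -> V=10
t=2: input=4 -> V=0 FIRE
t=3: input=3 -> V=15
t=4: input=2 -> V=22
t=5: input=4 -> V=0 FIRE
t=6: input=1 -> V=5
t=7: input=2 -> V=14
t=8: input=2 -> V=21
t=9: input=4 -> V=0 FIRE
t=10: input=4 -> V=20
t=11: input=0 -> V=16
t=12: input=4 -> V=0 FIRE
t=13: input=0 -> V=0
t=14: input=3 -> V=15

Answer: 3 4 3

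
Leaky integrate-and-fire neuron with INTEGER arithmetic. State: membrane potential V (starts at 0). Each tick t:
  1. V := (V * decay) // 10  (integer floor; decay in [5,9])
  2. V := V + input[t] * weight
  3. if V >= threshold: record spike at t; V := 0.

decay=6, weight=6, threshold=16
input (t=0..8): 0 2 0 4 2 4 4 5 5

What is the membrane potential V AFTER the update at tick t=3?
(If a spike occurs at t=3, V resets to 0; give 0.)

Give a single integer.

t=0: input=0 -> V=0
t=1: input=2 -> V=12
t=2: input=0 -> V=7
t=3: input=4 -> V=0 FIRE
t=4: input=2 -> V=12
t=5: input=4 -> V=0 FIRE
t=6: input=4 -> V=0 FIRE
t=7: input=5 -> V=0 FIRE
t=8: input=5 -> V=0 FIRE

Answer: 0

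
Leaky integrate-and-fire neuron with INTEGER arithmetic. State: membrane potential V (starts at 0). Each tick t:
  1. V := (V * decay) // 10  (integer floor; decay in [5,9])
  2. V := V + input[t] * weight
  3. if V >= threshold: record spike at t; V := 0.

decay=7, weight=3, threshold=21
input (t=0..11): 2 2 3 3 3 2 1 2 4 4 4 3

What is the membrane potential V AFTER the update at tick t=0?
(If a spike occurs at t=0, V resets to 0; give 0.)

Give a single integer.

t=0: input=2 -> V=6
t=1: input=2 -> V=10
t=2: input=3 -> V=16
t=3: input=3 -> V=20
t=4: input=3 -> V=0 FIRE
t=5: input=2 -> V=6
t=6: input=1 -> V=7
t=7: input=2 -> V=10
t=8: input=4 -> V=19
t=9: input=4 -> V=0 FIRE
t=10: input=4 -> V=12
t=11: input=3 -> V=17

Answer: 6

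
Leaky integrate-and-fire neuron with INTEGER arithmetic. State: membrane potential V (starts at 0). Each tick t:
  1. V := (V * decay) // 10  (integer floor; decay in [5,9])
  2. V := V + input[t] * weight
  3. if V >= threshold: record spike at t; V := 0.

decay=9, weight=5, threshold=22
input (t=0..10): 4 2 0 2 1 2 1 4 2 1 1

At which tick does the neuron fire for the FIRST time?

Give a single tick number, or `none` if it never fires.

Answer: 1

Derivation:
t=0: input=4 -> V=20
t=1: input=2 -> V=0 FIRE
t=2: input=0 -> V=0
t=3: input=2 -> V=10
t=4: input=1 -> V=14
t=5: input=2 -> V=0 FIRE
t=6: input=1 -> V=5
t=7: input=4 -> V=0 FIRE
t=8: input=2 -> V=10
t=9: input=1 -> V=14
t=10: input=1 -> V=17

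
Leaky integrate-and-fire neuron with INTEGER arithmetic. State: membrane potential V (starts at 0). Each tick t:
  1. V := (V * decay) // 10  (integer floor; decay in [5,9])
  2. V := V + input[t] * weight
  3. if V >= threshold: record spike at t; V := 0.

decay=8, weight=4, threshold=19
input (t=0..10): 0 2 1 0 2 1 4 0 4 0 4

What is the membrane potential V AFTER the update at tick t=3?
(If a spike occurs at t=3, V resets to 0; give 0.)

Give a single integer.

Answer: 8

Derivation:
t=0: input=0 -> V=0
t=1: input=2 -> V=8
t=2: input=1 -> V=10
t=3: input=0 -> V=8
t=4: input=2 -> V=14
t=5: input=1 -> V=15
t=6: input=4 -> V=0 FIRE
t=7: input=0 -> V=0
t=8: input=4 -> V=16
t=9: input=0 -> V=12
t=10: input=4 -> V=0 FIRE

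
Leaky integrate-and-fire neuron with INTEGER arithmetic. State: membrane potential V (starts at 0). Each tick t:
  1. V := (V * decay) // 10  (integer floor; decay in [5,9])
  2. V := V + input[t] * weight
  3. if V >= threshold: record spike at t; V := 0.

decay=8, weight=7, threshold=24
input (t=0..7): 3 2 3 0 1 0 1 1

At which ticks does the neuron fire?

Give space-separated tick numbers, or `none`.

t=0: input=3 -> V=21
t=1: input=2 -> V=0 FIRE
t=2: input=3 -> V=21
t=3: input=0 -> V=16
t=4: input=1 -> V=19
t=5: input=0 -> V=15
t=6: input=1 -> V=19
t=7: input=1 -> V=22

Answer: 1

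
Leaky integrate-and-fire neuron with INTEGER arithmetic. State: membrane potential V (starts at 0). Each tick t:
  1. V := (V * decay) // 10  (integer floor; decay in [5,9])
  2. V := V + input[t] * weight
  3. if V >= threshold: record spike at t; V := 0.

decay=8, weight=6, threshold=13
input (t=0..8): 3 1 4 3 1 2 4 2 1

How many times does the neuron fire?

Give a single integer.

Answer: 6

Derivation:
t=0: input=3 -> V=0 FIRE
t=1: input=1 -> V=6
t=2: input=4 -> V=0 FIRE
t=3: input=3 -> V=0 FIRE
t=4: input=1 -> V=6
t=5: input=2 -> V=0 FIRE
t=6: input=4 -> V=0 FIRE
t=7: input=2 -> V=12
t=8: input=1 -> V=0 FIRE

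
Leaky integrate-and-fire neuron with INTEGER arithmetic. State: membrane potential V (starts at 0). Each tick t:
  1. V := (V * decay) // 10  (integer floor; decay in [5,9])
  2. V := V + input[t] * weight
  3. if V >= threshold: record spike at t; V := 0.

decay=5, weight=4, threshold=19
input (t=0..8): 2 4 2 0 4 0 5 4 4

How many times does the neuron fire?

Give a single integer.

Answer: 3

Derivation:
t=0: input=2 -> V=8
t=1: input=4 -> V=0 FIRE
t=2: input=2 -> V=8
t=3: input=0 -> V=4
t=4: input=4 -> V=18
t=5: input=0 -> V=9
t=6: input=5 -> V=0 FIRE
t=7: input=4 -> V=16
t=8: input=4 -> V=0 FIRE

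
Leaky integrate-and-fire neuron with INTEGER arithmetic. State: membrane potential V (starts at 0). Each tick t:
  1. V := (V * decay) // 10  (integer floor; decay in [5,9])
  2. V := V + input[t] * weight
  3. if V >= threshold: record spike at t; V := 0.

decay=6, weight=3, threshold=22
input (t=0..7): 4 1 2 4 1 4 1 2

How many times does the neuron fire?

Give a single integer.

Answer: 0

Derivation:
t=0: input=4 -> V=12
t=1: input=1 -> V=10
t=2: input=2 -> V=12
t=3: input=4 -> V=19
t=4: input=1 -> V=14
t=5: input=4 -> V=20
t=6: input=1 -> V=15
t=7: input=2 -> V=15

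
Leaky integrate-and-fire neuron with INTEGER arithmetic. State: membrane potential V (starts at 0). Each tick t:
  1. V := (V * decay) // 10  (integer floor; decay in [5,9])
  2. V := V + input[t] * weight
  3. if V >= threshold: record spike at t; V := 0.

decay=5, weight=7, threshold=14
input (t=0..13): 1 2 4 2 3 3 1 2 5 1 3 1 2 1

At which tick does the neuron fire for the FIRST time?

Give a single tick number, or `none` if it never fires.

Answer: 1

Derivation:
t=0: input=1 -> V=7
t=1: input=2 -> V=0 FIRE
t=2: input=4 -> V=0 FIRE
t=3: input=2 -> V=0 FIRE
t=4: input=3 -> V=0 FIRE
t=5: input=3 -> V=0 FIRE
t=6: input=1 -> V=7
t=7: input=2 -> V=0 FIRE
t=8: input=5 -> V=0 FIRE
t=9: input=1 -> V=7
t=10: input=3 -> V=0 FIRE
t=11: input=1 -> V=7
t=12: input=2 -> V=0 FIRE
t=13: input=1 -> V=7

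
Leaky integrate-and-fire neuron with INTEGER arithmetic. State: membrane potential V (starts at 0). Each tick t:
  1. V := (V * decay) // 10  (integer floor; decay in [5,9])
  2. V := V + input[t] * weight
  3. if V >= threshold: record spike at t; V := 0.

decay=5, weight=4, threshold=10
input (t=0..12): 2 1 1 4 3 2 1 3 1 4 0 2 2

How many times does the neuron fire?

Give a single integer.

t=0: input=2 -> V=8
t=1: input=1 -> V=8
t=2: input=1 -> V=8
t=3: input=4 -> V=0 FIRE
t=4: input=3 -> V=0 FIRE
t=5: input=2 -> V=8
t=6: input=1 -> V=8
t=7: input=3 -> V=0 FIRE
t=8: input=1 -> V=4
t=9: input=4 -> V=0 FIRE
t=10: input=0 -> V=0
t=11: input=2 -> V=8
t=12: input=2 -> V=0 FIRE

Answer: 5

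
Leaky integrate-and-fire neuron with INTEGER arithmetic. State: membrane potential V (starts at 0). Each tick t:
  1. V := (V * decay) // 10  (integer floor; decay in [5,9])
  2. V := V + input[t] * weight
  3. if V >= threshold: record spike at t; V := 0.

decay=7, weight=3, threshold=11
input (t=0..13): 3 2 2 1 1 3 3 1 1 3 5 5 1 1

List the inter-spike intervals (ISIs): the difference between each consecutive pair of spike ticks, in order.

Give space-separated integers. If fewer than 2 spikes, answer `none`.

Answer: 4 4 1 1

Derivation:
t=0: input=3 -> V=9
t=1: input=2 -> V=0 FIRE
t=2: input=2 -> V=6
t=3: input=1 -> V=7
t=4: input=1 -> V=7
t=5: input=3 -> V=0 FIRE
t=6: input=3 -> V=9
t=7: input=1 -> V=9
t=8: input=1 -> V=9
t=9: input=3 -> V=0 FIRE
t=10: input=5 -> V=0 FIRE
t=11: input=5 -> V=0 FIRE
t=12: input=1 -> V=3
t=13: input=1 -> V=5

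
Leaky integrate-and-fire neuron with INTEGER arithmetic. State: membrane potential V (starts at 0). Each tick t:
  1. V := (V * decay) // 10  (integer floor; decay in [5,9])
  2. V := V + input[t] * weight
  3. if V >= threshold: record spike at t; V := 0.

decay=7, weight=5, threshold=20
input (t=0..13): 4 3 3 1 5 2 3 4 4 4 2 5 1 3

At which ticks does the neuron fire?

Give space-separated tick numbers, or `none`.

Answer: 0 2 4 6 7 8 9 11

Derivation:
t=0: input=4 -> V=0 FIRE
t=1: input=3 -> V=15
t=2: input=3 -> V=0 FIRE
t=3: input=1 -> V=5
t=4: input=5 -> V=0 FIRE
t=5: input=2 -> V=10
t=6: input=3 -> V=0 FIRE
t=7: input=4 -> V=0 FIRE
t=8: input=4 -> V=0 FIRE
t=9: input=4 -> V=0 FIRE
t=10: input=2 -> V=10
t=11: input=5 -> V=0 FIRE
t=12: input=1 -> V=5
t=13: input=3 -> V=18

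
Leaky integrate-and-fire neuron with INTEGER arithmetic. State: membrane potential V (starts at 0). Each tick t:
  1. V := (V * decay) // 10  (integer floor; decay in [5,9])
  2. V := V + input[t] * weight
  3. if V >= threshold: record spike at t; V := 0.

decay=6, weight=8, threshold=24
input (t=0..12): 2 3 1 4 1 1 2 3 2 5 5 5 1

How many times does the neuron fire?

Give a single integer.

t=0: input=2 -> V=16
t=1: input=3 -> V=0 FIRE
t=2: input=1 -> V=8
t=3: input=4 -> V=0 FIRE
t=4: input=1 -> V=8
t=5: input=1 -> V=12
t=6: input=2 -> V=23
t=7: input=3 -> V=0 FIRE
t=8: input=2 -> V=16
t=9: input=5 -> V=0 FIRE
t=10: input=5 -> V=0 FIRE
t=11: input=5 -> V=0 FIRE
t=12: input=1 -> V=8

Answer: 6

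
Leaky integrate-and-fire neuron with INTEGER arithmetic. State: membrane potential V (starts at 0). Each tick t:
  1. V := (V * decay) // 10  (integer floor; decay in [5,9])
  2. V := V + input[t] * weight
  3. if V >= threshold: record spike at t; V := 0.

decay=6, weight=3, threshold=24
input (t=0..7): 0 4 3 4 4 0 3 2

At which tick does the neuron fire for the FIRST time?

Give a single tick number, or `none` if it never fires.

t=0: input=0 -> V=0
t=1: input=4 -> V=12
t=2: input=3 -> V=16
t=3: input=4 -> V=21
t=4: input=4 -> V=0 FIRE
t=5: input=0 -> V=0
t=6: input=3 -> V=9
t=7: input=2 -> V=11

Answer: 4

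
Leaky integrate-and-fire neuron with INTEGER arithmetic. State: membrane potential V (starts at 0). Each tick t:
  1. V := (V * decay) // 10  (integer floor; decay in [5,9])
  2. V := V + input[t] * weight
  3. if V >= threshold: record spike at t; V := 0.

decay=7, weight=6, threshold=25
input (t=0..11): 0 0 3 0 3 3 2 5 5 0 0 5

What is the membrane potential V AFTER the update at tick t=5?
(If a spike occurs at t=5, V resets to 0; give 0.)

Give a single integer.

t=0: input=0 -> V=0
t=1: input=0 -> V=0
t=2: input=3 -> V=18
t=3: input=0 -> V=12
t=4: input=3 -> V=0 FIRE
t=5: input=3 -> V=18
t=6: input=2 -> V=24
t=7: input=5 -> V=0 FIRE
t=8: input=5 -> V=0 FIRE
t=9: input=0 -> V=0
t=10: input=0 -> V=0
t=11: input=5 -> V=0 FIRE

Answer: 18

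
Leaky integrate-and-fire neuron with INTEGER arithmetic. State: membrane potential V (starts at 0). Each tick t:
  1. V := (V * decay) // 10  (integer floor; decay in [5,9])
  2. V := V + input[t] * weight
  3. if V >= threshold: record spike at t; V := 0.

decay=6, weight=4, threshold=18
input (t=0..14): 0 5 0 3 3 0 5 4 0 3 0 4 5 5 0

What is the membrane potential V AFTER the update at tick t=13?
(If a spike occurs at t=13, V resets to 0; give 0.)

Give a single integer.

Answer: 0

Derivation:
t=0: input=0 -> V=0
t=1: input=5 -> V=0 FIRE
t=2: input=0 -> V=0
t=3: input=3 -> V=12
t=4: input=3 -> V=0 FIRE
t=5: input=0 -> V=0
t=6: input=5 -> V=0 FIRE
t=7: input=4 -> V=16
t=8: input=0 -> V=9
t=9: input=3 -> V=17
t=10: input=0 -> V=10
t=11: input=4 -> V=0 FIRE
t=12: input=5 -> V=0 FIRE
t=13: input=5 -> V=0 FIRE
t=14: input=0 -> V=0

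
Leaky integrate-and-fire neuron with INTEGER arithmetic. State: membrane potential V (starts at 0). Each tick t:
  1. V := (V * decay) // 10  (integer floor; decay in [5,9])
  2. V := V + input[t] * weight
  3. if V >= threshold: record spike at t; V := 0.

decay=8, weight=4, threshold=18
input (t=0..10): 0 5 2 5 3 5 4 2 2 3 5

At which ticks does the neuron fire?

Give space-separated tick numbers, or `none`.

t=0: input=0 -> V=0
t=1: input=5 -> V=0 FIRE
t=2: input=2 -> V=8
t=3: input=5 -> V=0 FIRE
t=4: input=3 -> V=12
t=5: input=5 -> V=0 FIRE
t=6: input=4 -> V=16
t=7: input=2 -> V=0 FIRE
t=8: input=2 -> V=8
t=9: input=3 -> V=0 FIRE
t=10: input=5 -> V=0 FIRE

Answer: 1 3 5 7 9 10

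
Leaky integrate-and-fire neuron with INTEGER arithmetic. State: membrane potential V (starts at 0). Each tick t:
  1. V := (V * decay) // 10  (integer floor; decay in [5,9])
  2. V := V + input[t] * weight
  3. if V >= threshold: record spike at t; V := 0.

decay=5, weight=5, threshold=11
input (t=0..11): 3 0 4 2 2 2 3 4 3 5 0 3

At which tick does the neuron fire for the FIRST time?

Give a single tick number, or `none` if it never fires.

t=0: input=3 -> V=0 FIRE
t=1: input=0 -> V=0
t=2: input=4 -> V=0 FIRE
t=3: input=2 -> V=10
t=4: input=2 -> V=0 FIRE
t=5: input=2 -> V=10
t=6: input=3 -> V=0 FIRE
t=7: input=4 -> V=0 FIRE
t=8: input=3 -> V=0 FIRE
t=9: input=5 -> V=0 FIRE
t=10: input=0 -> V=0
t=11: input=3 -> V=0 FIRE

Answer: 0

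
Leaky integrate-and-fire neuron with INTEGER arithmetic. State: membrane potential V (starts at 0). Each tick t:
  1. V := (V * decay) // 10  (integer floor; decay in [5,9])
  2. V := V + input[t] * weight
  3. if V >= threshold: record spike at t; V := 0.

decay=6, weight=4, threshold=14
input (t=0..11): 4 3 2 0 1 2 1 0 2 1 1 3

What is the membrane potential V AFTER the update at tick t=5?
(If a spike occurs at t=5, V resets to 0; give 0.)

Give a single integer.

Answer: 10

Derivation:
t=0: input=4 -> V=0 FIRE
t=1: input=3 -> V=12
t=2: input=2 -> V=0 FIRE
t=3: input=0 -> V=0
t=4: input=1 -> V=4
t=5: input=2 -> V=10
t=6: input=1 -> V=10
t=7: input=0 -> V=6
t=8: input=2 -> V=11
t=9: input=1 -> V=10
t=10: input=1 -> V=10
t=11: input=3 -> V=0 FIRE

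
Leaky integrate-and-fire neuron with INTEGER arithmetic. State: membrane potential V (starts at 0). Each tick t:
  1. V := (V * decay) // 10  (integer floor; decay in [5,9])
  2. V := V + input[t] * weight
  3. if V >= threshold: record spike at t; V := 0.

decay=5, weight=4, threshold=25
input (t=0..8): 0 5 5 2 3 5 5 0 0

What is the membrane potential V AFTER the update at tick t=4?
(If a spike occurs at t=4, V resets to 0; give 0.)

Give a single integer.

t=0: input=0 -> V=0
t=1: input=5 -> V=20
t=2: input=5 -> V=0 FIRE
t=3: input=2 -> V=8
t=4: input=3 -> V=16
t=5: input=5 -> V=0 FIRE
t=6: input=5 -> V=20
t=7: input=0 -> V=10
t=8: input=0 -> V=5

Answer: 16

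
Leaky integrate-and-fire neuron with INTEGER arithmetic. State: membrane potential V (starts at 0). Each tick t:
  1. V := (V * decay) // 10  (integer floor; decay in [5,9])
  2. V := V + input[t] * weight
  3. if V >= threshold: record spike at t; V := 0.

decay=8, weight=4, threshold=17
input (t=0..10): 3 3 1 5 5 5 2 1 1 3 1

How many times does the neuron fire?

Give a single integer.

t=0: input=3 -> V=12
t=1: input=3 -> V=0 FIRE
t=2: input=1 -> V=4
t=3: input=5 -> V=0 FIRE
t=4: input=5 -> V=0 FIRE
t=5: input=5 -> V=0 FIRE
t=6: input=2 -> V=8
t=7: input=1 -> V=10
t=8: input=1 -> V=12
t=9: input=3 -> V=0 FIRE
t=10: input=1 -> V=4

Answer: 5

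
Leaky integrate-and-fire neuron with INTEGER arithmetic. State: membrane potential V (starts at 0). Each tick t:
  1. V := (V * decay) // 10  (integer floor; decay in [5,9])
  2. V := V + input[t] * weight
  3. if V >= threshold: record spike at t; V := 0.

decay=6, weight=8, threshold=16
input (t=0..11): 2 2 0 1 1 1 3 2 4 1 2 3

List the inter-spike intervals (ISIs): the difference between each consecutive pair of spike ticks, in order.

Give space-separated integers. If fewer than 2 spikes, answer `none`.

t=0: input=2 -> V=0 FIRE
t=1: input=2 -> V=0 FIRE
t=2: input=0 -> V=0
t=3: input=1 -> V=8
t=4: input=1 -> V=12
t=5: input=1 -> V=15
t=6: input=3 -> V=0 FIRE
t=7: input=2 -> V=0 FIRE
t=8: input=4 -> V=0 FIRE
t=9: input=1 -> V=8
t=10: input=2 -> V=0 FIRE
t=11: input=3 -> V=0 FIRE

Answer: 1 5 1 1 2 1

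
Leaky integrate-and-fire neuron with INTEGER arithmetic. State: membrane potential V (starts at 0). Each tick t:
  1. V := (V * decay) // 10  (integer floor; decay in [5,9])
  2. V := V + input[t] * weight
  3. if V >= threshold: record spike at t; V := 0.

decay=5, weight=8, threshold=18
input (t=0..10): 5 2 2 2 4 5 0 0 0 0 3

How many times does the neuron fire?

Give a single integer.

t=0: input=5 -> V=0 FIRE
t=1: input=2 -> V=16
t=2: input=2 -> V=0 FIRE
t=3: input=2 -> V=16
t=4: input=4 -> V=0 FIRE
t=5: input=5 -> V=0 FIRE
t=6: input=0 -> V=0
t=7: input=0 -> V=0
t=8: input=0 -> V=0
t=9: input=0 -> V=0
t=10: input=3 -> V=0 FIRE

Answer: 5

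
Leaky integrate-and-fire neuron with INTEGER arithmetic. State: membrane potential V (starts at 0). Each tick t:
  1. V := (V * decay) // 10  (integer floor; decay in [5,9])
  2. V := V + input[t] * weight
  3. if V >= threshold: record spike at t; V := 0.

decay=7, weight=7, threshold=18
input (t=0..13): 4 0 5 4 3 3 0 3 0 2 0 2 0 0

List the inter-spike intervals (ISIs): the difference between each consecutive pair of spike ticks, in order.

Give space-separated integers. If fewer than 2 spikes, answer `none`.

Answer: 2 1 1 1 2 4

Derivation:
t=0: input=4 -> V=0 FIRE
t=1: input=0 -> V=0
t=2: input=5 -> V=0 FIRE
t=3: input=4 -> V=0 FIRE
t=4: input=3 -> V=0 FIRE
t=5: input=3 -> V=0 FIRE
t=6: input=0 -> V=0
t=7: input=3 -> V=0 FIRE
t=8: input=0 -> V=0
t=9: input=2 -> V=14
t=10: input=0 -> V=9
t=11: input=2 -> V=0 FIRE
t=12: input=0 -> V=0
t=13: input=0 -> V=0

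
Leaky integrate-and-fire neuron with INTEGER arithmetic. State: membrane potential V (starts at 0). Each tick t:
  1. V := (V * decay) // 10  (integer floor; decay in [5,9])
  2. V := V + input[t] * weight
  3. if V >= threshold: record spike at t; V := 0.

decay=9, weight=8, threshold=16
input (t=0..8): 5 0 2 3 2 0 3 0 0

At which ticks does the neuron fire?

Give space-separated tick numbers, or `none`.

Answer: 0 2 3 4 6

Derivation:
t=0: input=5 -> V=0 FIRE
t=1: input=0 -> V=0
t=2: input=2 -> V=0 FIRE
t=3: input=3 -> V=0 FIRE
t=4: input=2 -> V=0 FIRE
t=5: input=0 -> V=0
t=6: input=3 -> V=0 FIRE
t=7: input=0 -> V=0
t=8: input=0 -> V=0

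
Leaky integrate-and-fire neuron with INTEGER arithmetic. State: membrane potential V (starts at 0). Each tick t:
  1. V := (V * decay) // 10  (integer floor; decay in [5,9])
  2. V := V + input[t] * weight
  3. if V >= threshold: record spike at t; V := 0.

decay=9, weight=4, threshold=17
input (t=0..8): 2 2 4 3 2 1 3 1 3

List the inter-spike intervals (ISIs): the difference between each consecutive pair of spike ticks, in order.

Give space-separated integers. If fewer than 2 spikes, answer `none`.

t=0: input=2 -> V=8
t=1: input=2 -> V=15
t=2: input=4 -> V=0 FIRE
t=3: input=3 -> V=12
t=4: input=2 -> V=0 FIRE
t=5: input=1 -> V=4
t=6: input=3 -> V=15
t=7: input=1 -> V=0 FIRE
t=8: input=3 -> V=12

Answer: 2 3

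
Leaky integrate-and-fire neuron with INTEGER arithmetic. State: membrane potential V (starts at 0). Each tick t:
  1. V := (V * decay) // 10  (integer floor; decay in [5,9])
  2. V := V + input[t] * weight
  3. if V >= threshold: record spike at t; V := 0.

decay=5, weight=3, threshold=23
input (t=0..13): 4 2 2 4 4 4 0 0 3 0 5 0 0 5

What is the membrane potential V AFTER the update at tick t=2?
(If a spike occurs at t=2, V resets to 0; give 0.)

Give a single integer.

t=0: input=4 -> V=12
t=1: input=2 -> V=12
t=2: input=2 -> V=12
t=3: input=4 -> V=18
t=4: input=4 -> V=21
t=5: input=4 -> V=22
t=6: input=0 -> V=11
t=7: input=0 -> V=5
t=8: input=3 -> V=11
t=9: input=0 -> V=5
t=10: input=5 -> V=17
t=11: input=0 -> V=8
t=12: input=0 -> V=4
t=13: input=5 -> V=17

Answer: 12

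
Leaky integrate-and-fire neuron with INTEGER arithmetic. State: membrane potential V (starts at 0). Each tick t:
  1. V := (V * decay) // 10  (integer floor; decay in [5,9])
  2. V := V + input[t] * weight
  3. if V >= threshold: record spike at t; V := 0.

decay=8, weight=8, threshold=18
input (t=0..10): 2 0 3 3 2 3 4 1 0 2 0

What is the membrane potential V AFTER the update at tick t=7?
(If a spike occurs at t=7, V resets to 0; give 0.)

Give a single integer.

Answer: 8

Derivation:
t=0: input=2 -> V=16
t=1: input=0 -> V=12
t=2: input=3 -> V=0 FIRE
t=3: input=3 -> V=0 FIRE
t=4: input=2 -> V=16
t=5: input=3 -> V=0 FIRE
t=6: input=4 -> V=0 FIRE
t=7: input=1 -> V=8
t=8: input=0 -> V=6
t=9: input=2 -> V=0 FIRE
t=10: input=0 -> V=0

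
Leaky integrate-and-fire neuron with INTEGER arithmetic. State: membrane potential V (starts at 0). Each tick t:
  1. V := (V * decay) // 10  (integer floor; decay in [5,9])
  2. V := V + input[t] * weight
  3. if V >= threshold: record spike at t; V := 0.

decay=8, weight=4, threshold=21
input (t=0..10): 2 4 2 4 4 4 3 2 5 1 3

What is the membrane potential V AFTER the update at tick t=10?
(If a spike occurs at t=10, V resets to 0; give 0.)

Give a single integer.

t=0: input=2 -> V=8
t=1: input=4 -> V=0 FIRE
t=2: input=2 -> V=8
t=3: input=4 -> V=0 FIRE
t=4: input=4 -> V=16
t=5: input=4 -> V=0 FIRE
t=6: input=3 -> V=12
t=7: input=2 -> V=17
t=8: input=5 -> V=0 FIRE
t=9: input=1 -> V=4
t=10: input=3 -> V=15

Answer: 15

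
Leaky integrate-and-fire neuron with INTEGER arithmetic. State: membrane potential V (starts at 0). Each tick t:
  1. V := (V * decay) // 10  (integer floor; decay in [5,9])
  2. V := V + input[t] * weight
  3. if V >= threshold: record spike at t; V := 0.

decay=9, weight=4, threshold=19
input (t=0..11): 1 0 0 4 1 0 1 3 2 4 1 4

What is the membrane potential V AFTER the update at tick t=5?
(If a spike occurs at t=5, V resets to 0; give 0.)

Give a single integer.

Answer: 0

Derivation:
t=0: input=1 -> V=4
t=1: input=0 -> V=3
t=2: input=0 -> V=2
t=3: input=4 -> V=17
t=4: input=1 -> V=0 FIRE
t=5: input=0 -> V=0
t=6: input=1 -> V=4
t=7: input=3 -> V=15
t=8: input=2 -> V=0 FIRE
t=9: input=4 -> V=16
t=10: input=1 -> V=18
t=11: input=4 -> V=0 FIRE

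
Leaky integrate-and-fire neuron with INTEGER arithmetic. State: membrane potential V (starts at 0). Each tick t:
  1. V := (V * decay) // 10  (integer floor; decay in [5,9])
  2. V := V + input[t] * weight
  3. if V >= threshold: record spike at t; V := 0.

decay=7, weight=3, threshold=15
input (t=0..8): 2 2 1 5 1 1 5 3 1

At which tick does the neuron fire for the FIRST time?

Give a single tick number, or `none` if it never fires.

Answer: 3

Derivation:
t=0: input=2 -> V=6
t=1: input=2 -> V=10
t=2: input=1 -> V=10
t=3: input=5 -> V=0 FIRE
t=4: input=1 -> V=3
t=5: input=1 -> V=5
t=6: input=5 -> V=0 FIRE
t=7: input=3 -> V=9
t=8: input=1 -> V=9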